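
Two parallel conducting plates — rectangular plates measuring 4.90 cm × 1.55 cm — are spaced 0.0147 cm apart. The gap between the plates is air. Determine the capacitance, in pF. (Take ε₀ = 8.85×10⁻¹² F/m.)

C ≈ 45.7 pF

A = 4.90 × 1.55 cm² = 7.60×10⁻⁴ m².
C = ε₀A/d = 8.85×10⁻¹² × 7.60×10⁻⁴ / 1.47×10⁻⁴ = 4.57×10⁻¹¹ F.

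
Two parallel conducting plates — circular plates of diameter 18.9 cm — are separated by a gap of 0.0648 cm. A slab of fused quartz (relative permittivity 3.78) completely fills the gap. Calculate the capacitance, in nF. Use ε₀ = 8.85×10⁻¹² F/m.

A = π(18.9/2 cm)² = 2.81×10⁻² m².
C = κε₀A/d = 3.78 × 8.85×10⁻¹² × 2.81×10⁻² / 6.48×10⁻⁴ = 1.45×10⁻⁹ F.

C ≈ 1.45 nF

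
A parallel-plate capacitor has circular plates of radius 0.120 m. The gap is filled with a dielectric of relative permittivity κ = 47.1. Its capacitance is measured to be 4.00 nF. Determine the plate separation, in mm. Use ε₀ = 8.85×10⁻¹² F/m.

4.71 mm

A = π(0.120 m)² = 4.52×10⁻² m².
d = κε₀A/C = 47.1 × 8.85×10⁻¹² × 4.52×10⁻² / 4.00×10⁻⁹ = 4.71×10⁻³ m.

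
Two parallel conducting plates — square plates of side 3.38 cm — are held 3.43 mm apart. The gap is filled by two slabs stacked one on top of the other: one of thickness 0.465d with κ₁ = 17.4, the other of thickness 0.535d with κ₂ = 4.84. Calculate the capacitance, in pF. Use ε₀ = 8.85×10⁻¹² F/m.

21.5 pF

A = (3.38 cm)² = 1.14×10⁻³ m².
Stacked slabs ⇒ two capacitors in series, each with the full plate area.
C₁ = κ₁ε₀A/d₁ = 17.4 × 8.85×10⁻¹² × 1.14×10⁻³ / 1.59×10⁻³ = 1.10×10⁻¹⁰ F.
C₂ = κ₂ε₀A/d₂ = 4.84 × 8.85×10⁻¹² × 1.14×10⁻³ / 1.84×10⁻³ = 2.67×10⁻¹¹ F.
C = (1/C₁ + 1/C₂)⁻¹ = 2.15×10⁻¹¹ F.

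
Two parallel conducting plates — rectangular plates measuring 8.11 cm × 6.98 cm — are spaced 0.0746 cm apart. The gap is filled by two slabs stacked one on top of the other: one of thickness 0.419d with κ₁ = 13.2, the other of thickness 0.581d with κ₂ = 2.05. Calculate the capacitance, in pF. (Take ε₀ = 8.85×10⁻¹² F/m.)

C ≈ 213 pF

A = 8.11 × 6.98 cm² = 5.66×10⁻³ m².
Stacked slabs ⇒ two capacitors in series, each with the full plate area.
C₁ = κ₁ε₀A/d₁ = 13.2 × 8.85×10⁻¹² × 5.66×10⁻³ / 3.13×10⁻⁴ = 2.12×10⁻⁹ F.
C₂ = κ₂ε₀A/d₂ = 2.05 × 8.85×10⁻¹² × 5.66×10⁻³ / 4.33×10⁻⁴ = 2.37×10⁻¹⁰ F.
C = (1/C₁ + 1/C₂)⁻¹ = 2.13×10⁻¹⁰ F.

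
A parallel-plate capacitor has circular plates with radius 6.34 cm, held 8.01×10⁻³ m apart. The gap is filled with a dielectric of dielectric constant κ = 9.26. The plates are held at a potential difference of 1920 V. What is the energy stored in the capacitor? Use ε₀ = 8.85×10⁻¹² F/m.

U ≈ 238 μJ

A = π(6.34 cm)² = 1.26×10⁻² m².
C = κε₀A/d = 9.26 × 8.85×10⁻¹² × 1.26×10⁻² / 8.01×10⁻³ = 1.29×10⁻¹⁰ F.
U = ½CV² = ½ × 1.29×10⁻¹⁰ × (1920)² = 2.38×10⁻⁴ J.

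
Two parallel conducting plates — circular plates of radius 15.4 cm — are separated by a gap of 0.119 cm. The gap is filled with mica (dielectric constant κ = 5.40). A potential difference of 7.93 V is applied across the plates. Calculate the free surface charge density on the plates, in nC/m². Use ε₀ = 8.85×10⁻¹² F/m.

A = π(15.4 cm)² = 7.45×10⁻² m².
C = κε₀A/d = 5.40 × 8.85×10⁻¹² × 7.45×10⁻² / 1.19×10⁻³ = 2.99×10⁻⁹ F.
σ = Q/A = CV/A = 2.99×10⁻⁹ × 7.93 / 7.45×10⁻² = 3.18×10⁻⁷ C/m².

318 nC/m²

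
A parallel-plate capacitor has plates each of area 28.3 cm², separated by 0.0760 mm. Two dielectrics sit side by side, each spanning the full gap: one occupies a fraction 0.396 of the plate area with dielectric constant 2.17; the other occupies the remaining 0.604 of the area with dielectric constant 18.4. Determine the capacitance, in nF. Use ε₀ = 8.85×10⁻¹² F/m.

A = 28.3 cm² = 2.83×10⁻³ m².
Side-by-side slabs ⇒ two capacitors in parallel, each spanning the full gap.
C₁ = κ₁ε₀A₁/d = 2.17 × 8.85×10⁻¹² × 1.12×10⁻³ / 7.60×10⁻⁵ = 2.83×10⁻¹⁰ F.
C₂ = κ₂ε₀A₂/d = 18.4 × 8.85×10⁻¹² × 1.71×10⁻³ / 7.60×10⁻⁵ = 3.66×10⁻⁹ F.
C = C₁ + C₂ = 3.95×10⁻⁹ F.

C ≈ 3.95 nF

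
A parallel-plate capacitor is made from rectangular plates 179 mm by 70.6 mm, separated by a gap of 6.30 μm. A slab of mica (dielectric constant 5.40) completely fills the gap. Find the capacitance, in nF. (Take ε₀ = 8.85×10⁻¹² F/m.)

C ≈ 95.9 nF

A = 179 × 70.6 mm² = 1.26×10⁻² m².
C = κε₀A/d = 5.40 × 8.85×10⁻¹² × 1.26×10⁻² / 6.30×10⁻⁶ = 9.59×10⁻⁸ F.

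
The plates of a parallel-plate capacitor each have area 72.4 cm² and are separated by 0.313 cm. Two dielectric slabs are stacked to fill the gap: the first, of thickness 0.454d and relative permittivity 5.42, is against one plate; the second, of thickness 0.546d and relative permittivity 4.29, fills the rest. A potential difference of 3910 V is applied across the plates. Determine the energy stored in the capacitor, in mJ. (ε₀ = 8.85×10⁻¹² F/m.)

A = 72.4 cm² = 7.24×10⁻³ m².
Stacked slabs ⇒ two capacitors in series, each with the full plate area.
C₁ = κ₁ε₀A/d₁ = 5.42 × 8.85×10⁻¹² × 7.24×10⁻³ / 1.42×10⁻³ = 2.44×10⁻¹⁰ F.
C₂ = κ₂ε₀A/d₂ = 4.29 × 8.85×10⁻¹² × 7.24×10⁻³ / 1.71×10⁻³ = 1.61×10⁻¹⁰ F.
C = (1/C₁ + 1/C₂)⁻¹ = 9.70×10⁻¹¹ F.
U = ½CV² = ½ × 9.70×10⁻¹¹ × (3910)² = 7.41×10⁻⁴ J.

U ≈ 0.741 mJ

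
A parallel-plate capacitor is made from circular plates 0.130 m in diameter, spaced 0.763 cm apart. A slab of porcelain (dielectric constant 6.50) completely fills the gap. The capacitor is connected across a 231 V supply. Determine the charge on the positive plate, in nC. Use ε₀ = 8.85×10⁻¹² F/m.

A = π(0.130/2 m)² = 1.33×10⁻² m².
C = κε₀A/d = 6.50 × 8.85×10⁻¹² × 1.33×10⁻² / 7.63×10⁻³ = 1.00×10⁻¹⁰ F.
Q = CV = 1.00×10⁻¹⁰ × 231 = 2.31×10⁻⁸ C.

23.1 nC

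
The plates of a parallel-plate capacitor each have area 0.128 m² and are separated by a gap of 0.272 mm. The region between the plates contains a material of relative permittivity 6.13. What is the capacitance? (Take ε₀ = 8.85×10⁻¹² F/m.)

C = κε₀A/d = 6.13 × 8.85×10⁻¹² × 0.128 / 2.72×10⁻⁴ = 2.55×10⁻⁸ F.

25.5 nF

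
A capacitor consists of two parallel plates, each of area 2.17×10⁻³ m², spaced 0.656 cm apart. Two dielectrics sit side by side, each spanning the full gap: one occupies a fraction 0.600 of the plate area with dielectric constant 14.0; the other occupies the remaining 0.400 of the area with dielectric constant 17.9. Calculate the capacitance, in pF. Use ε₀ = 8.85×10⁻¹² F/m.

Side-by-side slabs ⇒ two capacitors in parallel, each spanning the full gap.
C₁ = κ₁ε₀A₁/d = 14.0 × 8.85×10⁻¹² × 1.30×10⁻³ / 6.56×10⁻³ = 2.46×10⁻¹¹ F.
C₂ = κ₂ε₀A₂/d = 17.9 × 8.85×10⁻¹² × 8.68×10⁻⁴ / 6.56×10⁻³ = 2.10×10⁻¹¹ F.
C = C₁ + C₂ = 4.56×10⁻¹¹ F.

45.6 pF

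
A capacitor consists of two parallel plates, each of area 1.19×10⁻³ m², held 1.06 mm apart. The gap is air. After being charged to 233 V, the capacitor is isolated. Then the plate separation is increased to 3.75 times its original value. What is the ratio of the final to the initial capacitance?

C₂/C₁ ≈ 0.267

C = ε₀A/d scales as 1/d, so C₂/C₁ = d₁/d₂ = 1/3.75 = 0.267.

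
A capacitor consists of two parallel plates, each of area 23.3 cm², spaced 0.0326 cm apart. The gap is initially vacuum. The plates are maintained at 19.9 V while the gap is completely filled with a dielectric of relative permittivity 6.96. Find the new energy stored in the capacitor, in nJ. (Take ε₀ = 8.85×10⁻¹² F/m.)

87.2 nJ

A = 23.3 cm² = 2.33×10⁻³ m².
Initially C₁ = ε₀A/d = 8.85×10⁻¹² × 2.33×10⁻³ / 3.26×10⁻⁴ = 6.33×10⁻¹¹ F.
U₁ = 1.25×10⁻⁸ J.
Battery connected ⇒ V is held fixed. C₂ = 6.96 C₁ and U = ½CV², so U₂/U₁ = C₂/C₁ = 6.96.
U₂ = 6.96 × 1.25×10⁻⁸ = 8.72×10⁻⁸ J.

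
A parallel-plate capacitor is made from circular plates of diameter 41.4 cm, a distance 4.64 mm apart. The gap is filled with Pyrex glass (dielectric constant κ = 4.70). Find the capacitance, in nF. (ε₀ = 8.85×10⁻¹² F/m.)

C ≈ 1.21 nF

A = π(41.4/2 cm)² = 0.135 m².
C = κε₀A/d = 4.70 × 8.85×10⁻¹² × 0.135 / 4.64×10⁻³ = 1.21×10⁻⁹ F.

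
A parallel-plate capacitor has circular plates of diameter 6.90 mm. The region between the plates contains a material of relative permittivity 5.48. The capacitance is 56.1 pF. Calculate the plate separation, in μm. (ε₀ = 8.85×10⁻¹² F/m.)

d ≈ 32.3 μm

A = π(6.90/2 mm)² = 3.74×10⁻⁵ m².
d = κε₀A/C = 5.48 × 8.85×10⁻¹² × 3.74×10⁻⁵ / 5.61×10⁻¹¹ = 3.23×10⁻⁵ m.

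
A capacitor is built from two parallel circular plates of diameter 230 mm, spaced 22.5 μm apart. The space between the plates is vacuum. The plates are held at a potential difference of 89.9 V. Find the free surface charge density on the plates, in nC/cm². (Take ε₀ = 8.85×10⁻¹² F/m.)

A = π(230/2 mm)² = 4.15×10⁻² m².
C = ε₀A/d = 8.85×10⁻¹² × 4.15×10⁻² / 2.25×10⁻⁵ = 1.63×10⁻⁸ F.
σ = Q/A = CV/A = 1.63×10⁻⁸ × 89.9 / 4.15×10⁻² = 3.54×10⁻⁵ C/m².

σ ≈ 3.54 nC/cm²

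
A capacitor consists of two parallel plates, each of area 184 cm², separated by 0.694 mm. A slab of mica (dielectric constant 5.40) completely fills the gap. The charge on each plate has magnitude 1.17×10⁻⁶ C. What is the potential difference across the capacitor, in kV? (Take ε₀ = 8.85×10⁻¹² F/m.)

A = 184 cm² = 1.84×10⁻² m².
C = κε₀A/d = 5.40 × 8.85×10⁻¹² × 1.84×10⁻² / 6.94×10⁻⁴ = 1.27×10⁻⁹ F.
V = Q/C = 1.17×10⁻⁶ / 1.27×10⁻⁹ = 9.23×10² V.

0.923 kV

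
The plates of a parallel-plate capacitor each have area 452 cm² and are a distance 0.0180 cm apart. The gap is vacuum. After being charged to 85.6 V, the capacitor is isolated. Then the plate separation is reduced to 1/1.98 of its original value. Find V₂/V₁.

Isolated ⇒ Q is held fixed.
C₂ = 1.98 C₁ and V = Q/C, so V₂/V₁ = C₁/C₂ = 0.505.

V₂/V₁ ≈ 0.505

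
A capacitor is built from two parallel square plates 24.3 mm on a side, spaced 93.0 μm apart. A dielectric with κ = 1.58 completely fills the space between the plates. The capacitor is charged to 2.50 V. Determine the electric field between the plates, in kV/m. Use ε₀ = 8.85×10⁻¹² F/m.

26.9 kV/m

E = V/d = 2.50 / 9.30×10⁻⁵ = 2.69×10⁴ V/m.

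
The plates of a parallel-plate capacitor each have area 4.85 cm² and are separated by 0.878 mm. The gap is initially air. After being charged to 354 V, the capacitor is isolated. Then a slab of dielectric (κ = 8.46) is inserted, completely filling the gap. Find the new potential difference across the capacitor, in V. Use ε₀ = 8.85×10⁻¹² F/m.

A = 4.85 cm² = 4.85×10⁻⁴ m².
Initially C₁ = ε₀A/d = 8.85×10⁻¹² × 4.85×10⁻⁴ / 8.78×10⁻⁴ = 4.89×10⁻¹² F.
V₁ = 3.54×10² V.
Isolated ⇒ Q is held fixed. C₂ = 8.46 C₁ and V = Q/C, so V₂/V₁ = C₁/C₂ = 0.118.
V₂ = 0.118 × 3.54×10² = 41.8 V.

V ≈ 41.8 V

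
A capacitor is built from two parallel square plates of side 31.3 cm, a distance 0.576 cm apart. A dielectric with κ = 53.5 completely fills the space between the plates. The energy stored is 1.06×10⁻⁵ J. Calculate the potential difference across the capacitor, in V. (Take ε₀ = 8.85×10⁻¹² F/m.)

51.3 V

A = (31.3 cm)² = 9.80×10⁻² m².
C = κε₀A/d = 53.5 × 8.85×10⁻¹² × 9.80×10⁻² / 5.76×10⁻³ = 8.05×10⁻⁹ F.
V = √(2U/C) = √(2 × 1.06×10⁻⁵ / 8.05×10⁻⁹) = 51.3 V.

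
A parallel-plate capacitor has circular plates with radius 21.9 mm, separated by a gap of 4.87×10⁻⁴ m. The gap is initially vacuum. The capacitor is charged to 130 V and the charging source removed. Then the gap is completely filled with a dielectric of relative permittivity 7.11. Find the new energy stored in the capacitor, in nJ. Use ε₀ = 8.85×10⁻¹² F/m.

A = π(21.9 mm)² = 1.51×10⁻³ m².
Initially C₁ = ε₀A/d = 8.85×10⁻¹² × 1.51×10⁻³ / 4.87×10⁻⁴ = 2.74×10⁻¹¹ F.
U₁ = 2.31×10⁻⁷ J.
Isolated ⇒ Q is held fixed. C₂ = 7.11 C₁ and U = Q²/(2C), so U₂/U₁ = C₁/C₂ = 0.141.
U₂ = 0.141 × 2.31×10⁻⁷ = 3.25×10⁻⁸ J.

U ≈ 32.5 nJ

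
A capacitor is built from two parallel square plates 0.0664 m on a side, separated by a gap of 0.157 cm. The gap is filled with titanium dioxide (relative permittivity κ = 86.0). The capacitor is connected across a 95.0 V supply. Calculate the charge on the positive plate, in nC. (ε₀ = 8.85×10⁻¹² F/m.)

203 nC

A = (0.0664 m)² = 4.41×10⁻³ m².
C = κε₀A/d = 86.0 × 8.85×10⁻¹² × 4.41×10⁻³ / 1.57×10⁻³ = 2.14×10⁻⁹ F.
Q = CV = 2.14×10⁻⁹ × 95.0 = 2.03×10⁻⁷ C.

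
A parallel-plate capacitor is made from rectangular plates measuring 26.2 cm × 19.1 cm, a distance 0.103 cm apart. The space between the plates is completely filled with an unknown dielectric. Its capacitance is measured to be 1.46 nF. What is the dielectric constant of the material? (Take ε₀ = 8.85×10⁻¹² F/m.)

3.40

A = 26.2 × 19.1 cm² = 5.00×10⁻² m².
κ = Cd/(ε₀A) = 1.46×10⁻⁹ × 1.03×10⁻³ / (8.85×10⁻¹² × 5.00×10⁻²) = 3.40.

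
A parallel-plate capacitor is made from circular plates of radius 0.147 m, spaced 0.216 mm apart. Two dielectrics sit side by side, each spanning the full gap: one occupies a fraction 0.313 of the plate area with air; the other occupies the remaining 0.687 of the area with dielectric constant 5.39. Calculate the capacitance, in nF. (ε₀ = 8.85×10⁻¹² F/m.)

A = π(0.147 m)² = 6.79×10⁻² m².
Side-by-side slabs ⇒ two capacitors in parallel, each spanning the full gap.
C₁ = κ₁ε₀A₁/d = 1.00 × 8.85×10⁻¹² × 2.12×10⁻² / 2.16×10⁻⁴ = 8.71×10⁻¹⁰ F.
C₂ = κ₂ε₀A₂/d = 5.39 × 8.85×10⁻¹² × 4.66×10⁻² / 2.16×10⁻⁴ = 1.03×10⁻⁸ F.
C = C₁ + C₂ = 1.12×10⁻⁸ F.

11.2 nF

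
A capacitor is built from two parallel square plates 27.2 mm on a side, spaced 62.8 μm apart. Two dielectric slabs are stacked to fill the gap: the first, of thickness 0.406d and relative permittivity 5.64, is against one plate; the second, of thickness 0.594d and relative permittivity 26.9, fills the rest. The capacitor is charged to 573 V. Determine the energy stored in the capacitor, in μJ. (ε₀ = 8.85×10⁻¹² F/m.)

A = (27.2 mm)² = 7.40×10⁻⁴ m².
Stacked slabs ⇒ two capacitors in series, each with the full plate area.
C₁ = κ₁ε₀A/d₁ = 5.64 × 8.85×10⁻¹² × 7.40×10⁻⁴ / 2.55×10⁻⁵ = 1.45×10⁻⁹ F.
C₂ = κ₂ε₀A/d₂ = 26.9 × 8.85×10⁻¹² × 7.40×10⁻⁴ / 3.73×10⁻⁵ = 4.72×10⁻⁹ F.
C = (1/C₁ + 1/C₂)⁻¹ = 1.11×10⁻⁹ F.
U = ½CV² = ½ × 1.11×10⁻⁹ × (573)² = 1.82×10⁻⁴ J.

182 μJ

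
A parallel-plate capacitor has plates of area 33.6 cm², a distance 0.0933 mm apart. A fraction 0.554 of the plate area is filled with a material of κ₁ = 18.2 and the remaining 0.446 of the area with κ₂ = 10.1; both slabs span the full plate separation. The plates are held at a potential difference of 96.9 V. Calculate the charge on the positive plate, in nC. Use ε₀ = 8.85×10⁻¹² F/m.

A = 33.6 cm² = 3.36×10⁻³ m².
Side-by-side slabs ⇒ two capacitors in parallel, each spanning the full gap.
C₁ = κ₁ε₀A₁/d = 18.2 × 8.85×10⁻¹² × 1.86×10⁻³ / 9.33×10⁻⁵ = 3.21×10⁻⁹ F.
C₂ = κ₂ε₀A₂/d = 10.1 × 8.85×10⁻¹² × 1.50×10⁻³ / 9.33×10⁻⁵ = 1.44×10⁻⁹ F.
C = C₁ + C₂ = 4.65×10⁻⁹ F.
Q = CV = 4.65×10⁻⁹ × 96.9 = 4.51×10⁻⁷ C.

451 nC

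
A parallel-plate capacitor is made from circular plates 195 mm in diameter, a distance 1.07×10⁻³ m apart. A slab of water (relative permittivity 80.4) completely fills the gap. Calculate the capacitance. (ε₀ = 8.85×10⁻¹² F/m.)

A = π(195/2 mm)² = 2.99×10⁻² m².
C = κε₀A/d = 80.4 × 8.85×10⁻¹² × 2.99×10⁻² / 1.07×10⁻³ = 1.99×10⁻⁸ F.

C ≈ 19.9 nF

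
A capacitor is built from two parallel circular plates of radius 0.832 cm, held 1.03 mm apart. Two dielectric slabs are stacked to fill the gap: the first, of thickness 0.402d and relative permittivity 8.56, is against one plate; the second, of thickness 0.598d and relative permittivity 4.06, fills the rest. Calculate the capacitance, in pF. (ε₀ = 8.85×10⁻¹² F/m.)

9.62 pF

A = π(0.832 cm)² = 2.17×10⁻⁴ m².
Stacked slabs ⇒ two capacitors in series, each with the full plate area.
C₁ = κ₁ε₀A/d₁ = 8.56 × 8.85×10⁻¹² × 2.17×10⁻⁴ / 4.14×10⁻⁴ = 3.98×10⁻¹¹ F.
C₂ = κ₂ε₀A/d₂ = 4.06 × 8.85×10⁻¹² × 2.17×10⁻⁴ / 6.16×10⁻⁴ = 1.27×10⁻¹¹ F.
C = (1/C₁ + 1/C₂)⁻¹ = 9.62×10⁻¹² F.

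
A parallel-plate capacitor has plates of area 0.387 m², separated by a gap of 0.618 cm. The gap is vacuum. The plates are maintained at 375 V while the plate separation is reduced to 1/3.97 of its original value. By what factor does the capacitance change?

C₂/C₁ ≈ 3.97

C = ε₀A/d scales as 1/d, so C₂/C₁ = d₁/d₂ = 3.97.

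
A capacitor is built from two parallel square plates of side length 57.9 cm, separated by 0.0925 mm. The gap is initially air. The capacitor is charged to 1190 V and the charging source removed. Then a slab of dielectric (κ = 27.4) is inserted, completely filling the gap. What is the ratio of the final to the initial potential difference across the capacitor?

0.0365

Isolated ⇒ Q is held fixed.
C₂ = 27.4 C₁ and V = Q/C, so V₂/V₁ = C₁/C₂ = 0.0365.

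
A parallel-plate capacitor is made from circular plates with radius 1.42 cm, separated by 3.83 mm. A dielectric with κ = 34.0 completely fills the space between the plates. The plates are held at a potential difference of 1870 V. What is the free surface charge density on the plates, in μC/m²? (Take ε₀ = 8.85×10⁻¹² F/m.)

σ ≈ 147 μC/m²

A = π(1.42 cm)² = 6.33×10⁻⁴ m².
C = κε₀A/d = 34.0 × 8.85×10⁻¹² × 6.33×10⁻⁴ / 3.83×10⁻³ = 4.98×10⁻¹¹ F.
σ = Q/A = CV/A = 4.98×10⁻¹¹ × 1870 / 6.33×10⁻⁴ = 1.47×10⁻⁴ C/m².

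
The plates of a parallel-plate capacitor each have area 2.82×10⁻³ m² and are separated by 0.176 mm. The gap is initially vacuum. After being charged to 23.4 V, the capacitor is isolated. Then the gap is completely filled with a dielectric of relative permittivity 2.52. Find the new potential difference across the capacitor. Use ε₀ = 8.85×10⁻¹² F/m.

9.29 V

Initially C₁ = ε₀A/d = 8.85×10⁻¹² × 2.82×10⁻³ / 1.76×10⁻⁴ = 1.42×10⁻¹⁰ F.
V₁ = 23.4 V.
Isolated ⇒ Q is held fixed. C₂ = 2.52 C₁ and V = Q/C, so V₂/V₁ = C₁/C₂ = 0.397.
V₂ = 0.397 × 23.4 = 9.29 V.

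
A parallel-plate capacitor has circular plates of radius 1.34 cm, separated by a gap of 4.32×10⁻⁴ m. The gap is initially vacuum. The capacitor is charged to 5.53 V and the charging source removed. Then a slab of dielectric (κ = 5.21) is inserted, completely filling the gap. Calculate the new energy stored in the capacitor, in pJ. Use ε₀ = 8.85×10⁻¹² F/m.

U ≈ 33.9 pJ

A = π(1.34 cm)² = 5.64×10⁻⁴ m².
Initially C₁ = ε₀A/d = 8.85×10⁻¹² × 5.64×10⁻⁴ / 4.32×10⁻⁴ = 1.16×10⁻¹¹ F.
U₁ = 1.77×10⁻¹⁰ J.
Isolated ⇒ Q is held fixed. C₂ = 5.21 C₁ and U = Q²/(2C), so U₂/U₁ = C₁/C₂ = 0.192.
U₂ = 0.192 × 1.77×10⁻¹⁰ = 3.39×10⁻¹¹ J.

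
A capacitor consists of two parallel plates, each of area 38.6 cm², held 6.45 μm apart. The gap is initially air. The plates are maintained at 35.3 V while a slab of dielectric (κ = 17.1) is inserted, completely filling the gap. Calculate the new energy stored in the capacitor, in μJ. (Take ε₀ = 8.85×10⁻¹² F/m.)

A = 38.6 cm² = 3.86×10⁻³ m².
Initially C₁ = ε₀A/d = 8.85×10⁻¹² × 3.86×10⁻³ / 6.45×10⁻⁶ = 5.30×10⁻⁹ F.
U₁ = 3.30×10⁻⁶ J.
Battery connected ⇒ V is held fixed. C₂ = 17.1 C₁ and U = ½CV², so U₂/U₁ = C₂/C₁ = 17.1.
U₂ = 17.1 × 3.30×10⁻⁶ = 5.64×10⁻⁵ J.

U ≈ 56.4 μJ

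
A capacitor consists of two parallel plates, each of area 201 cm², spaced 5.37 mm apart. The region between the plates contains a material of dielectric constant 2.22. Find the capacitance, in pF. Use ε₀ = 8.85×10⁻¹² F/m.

73.5 pF

A = 201 cm² = 2.01×10⁻² m².
C = κε₀A/d = 2.22 × 8.85×10⁻¹² × 2.01×10⁻² / 5.37×10⁻³ = 7.35×10⁻¹¹ F.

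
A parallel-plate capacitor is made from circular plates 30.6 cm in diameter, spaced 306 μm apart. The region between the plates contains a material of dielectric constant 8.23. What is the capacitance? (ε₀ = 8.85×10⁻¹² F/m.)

A = π(30.6/2 cm)² = 7.35×10⁻² m².
C = κε₀A/d = 8.23 × 8.85×10⁻¹² × 7.35×10⁻² / 3.06×10⁻⁴ = 1.75×10⁻⁸ F.

C ≈ 17.5 nF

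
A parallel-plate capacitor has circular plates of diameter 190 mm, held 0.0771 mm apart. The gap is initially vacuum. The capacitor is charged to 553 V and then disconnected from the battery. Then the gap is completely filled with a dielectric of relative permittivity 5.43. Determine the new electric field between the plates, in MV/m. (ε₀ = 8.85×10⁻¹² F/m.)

1.32 MV/m

A = π(190/2 mm)² = 2.84×10⁻² m².
Initially C₁ = ε₀A/d = 8.85×10⁻¹² × 2.84×10⁻² / 7.71×10⁻⁵ = 3.25×10⁻⁹ F.
E₁ = 7.17×10⁶ V/m.
Isolated ⇒ Q is held fixed. V₂ = Q/C₂ = V₁/5.43; E = V/d, so E₂/E₁ = (V₂/V₁)(d₁/d₂) = 0.184.
E₂ = 0.184 × 7.17×10⁶ = 1.32×10⁶ V/m.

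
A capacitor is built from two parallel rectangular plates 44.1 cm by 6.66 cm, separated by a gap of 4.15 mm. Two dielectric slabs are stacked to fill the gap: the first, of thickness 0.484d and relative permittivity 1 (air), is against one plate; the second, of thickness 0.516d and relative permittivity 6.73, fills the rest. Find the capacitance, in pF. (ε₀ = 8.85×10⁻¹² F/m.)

A = 44.1 × 6.66 cm² = 2.94×10⁻² m².
Stacked slabs ⇒ two capacitors in series, each with the full plate area.
C₁ = κ₁ε₀A/d₁ = 1.00 × 8.85×10⁻¹² × 2.94×10⁻² / 2.01×10⁻³ = 1.29×10⁻¹⁰ F.
C₂ = κ₂ε₀A/d₂ = 6.73 × 8.85×10⁻¹² × 2.94×10⁻² / 2.14×10⁻³ = 8.17×10⁻¹⁰ F.
C = (1/C₁ + 1/C₂)⁻¹ = 1.12×10⁻¹⁰ F.

C ≈ 112 pF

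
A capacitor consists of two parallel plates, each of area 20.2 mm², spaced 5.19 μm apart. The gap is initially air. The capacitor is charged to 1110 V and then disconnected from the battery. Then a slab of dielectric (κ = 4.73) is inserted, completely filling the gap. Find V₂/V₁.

0.211

Isolated ⇒ Q is held fixed.
C₂ = 4.73 C₁ and V = Q/C, so V₂/V₁ = C₁/C₂ = 0.211.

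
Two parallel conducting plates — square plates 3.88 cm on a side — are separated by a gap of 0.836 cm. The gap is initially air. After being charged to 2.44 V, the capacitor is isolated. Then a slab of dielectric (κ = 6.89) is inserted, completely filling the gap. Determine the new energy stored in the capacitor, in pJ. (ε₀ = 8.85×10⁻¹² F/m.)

A = (3.88 cm)² = 1.51×10⁻³ m².
Initially C₁ = ε₀A/d = 8.85×10⁻¹² × 1.51×10⁻³ / 8.36×10⁻³ = 1.59×10⁻¹² F.
U₁ = 4.74×10⁻¹² J.
Isolated ⇒ Q is held fixed. C₂ = 6.89 C₁ and U = Q²/(2C), so U₂/U₁ = C₁/C₂ = 0.145.
U₂ = 0.145 × 4.74×10⁻¹² = 6.89×10⁻¹³ J.

U ≈ 0.689 pJ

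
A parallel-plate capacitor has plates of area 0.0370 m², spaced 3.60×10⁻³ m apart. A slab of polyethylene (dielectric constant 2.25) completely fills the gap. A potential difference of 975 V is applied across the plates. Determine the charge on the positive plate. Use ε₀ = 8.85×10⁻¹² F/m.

C = κε₀A/d = 2.25 × 8.85×10⁻¹² × 3.70×10⁻² / 3.60×10⁻³ = 2.05×10⁻¹⁰ F.
Q = CV = 2.05×10⁻¹⁰ × 975 = 2.00×10⁻⁷ C.

200 nC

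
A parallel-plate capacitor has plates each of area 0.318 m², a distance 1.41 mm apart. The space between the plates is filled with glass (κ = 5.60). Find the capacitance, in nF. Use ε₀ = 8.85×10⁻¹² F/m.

C = κε₀A/d = 5.60 × 8.85×10⁻¹² × 0.318 / 1.41×10⁻³ = 1.12×10⁻⁸ F.

11.2 nF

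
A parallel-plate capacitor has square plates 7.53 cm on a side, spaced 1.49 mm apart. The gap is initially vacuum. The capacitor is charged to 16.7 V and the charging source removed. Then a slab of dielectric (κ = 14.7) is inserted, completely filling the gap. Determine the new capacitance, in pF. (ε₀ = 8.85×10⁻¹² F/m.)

C ≈ 495 pF

A = (7.53 cm)² = 5.67×10⁻³ m².
Initially C₁ = ε₀A/d = 8.85×10⁻¹² × 5.67×10⁻³ / 1.49×10⁻³ = 3.37×10⁻¹¹ F.
C = κε₀A/d scales with κ, so C₂/C₁ = κ = 14.7.
C₂ = 14.7 × 3.37×10⁻¹¹ = 4.95×10⁻¹⁰ F.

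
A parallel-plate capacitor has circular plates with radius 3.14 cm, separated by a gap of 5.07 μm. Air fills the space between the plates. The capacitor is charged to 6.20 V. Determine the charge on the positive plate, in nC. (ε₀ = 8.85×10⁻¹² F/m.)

33.5 nC

A = π(3.14 cm)² = 3.10×10⁻³ m².
C = ε₀A/d = 8.85×10⁻¹² × 3.10×10⁻³ / 5.07×10⁻⁶ = 5.41×10⁻⁹ F.
Q = CV = 5.41×10⁻⁹ × 6.20 = 3.35×10⁻⁸ C.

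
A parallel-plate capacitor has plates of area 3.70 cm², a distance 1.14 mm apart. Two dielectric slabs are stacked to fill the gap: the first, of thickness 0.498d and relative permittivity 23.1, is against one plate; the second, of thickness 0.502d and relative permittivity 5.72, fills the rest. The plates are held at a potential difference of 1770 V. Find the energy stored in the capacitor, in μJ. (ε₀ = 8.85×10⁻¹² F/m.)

A = 3.70 cm² = 3.70×10⁻⁴ m².
Stacked slabs ⇒ two capacitors in series, each with the full plate area.
C₁ = κ₁ε₀A/d₁ = 23.1 × 8.85×10⁻¹² × 3.70×10⁻⁴ / 5.68×10⁻⁴ = 1.33×10⁻¹⁰ F.
C₂ = κ₂ε₀A/d₂ = 5.72 × 8.85×10⁻¹² × 3.70×10⁻⁴ / 5.72×10⁻⁴ = 3.27×10⁻¹¹ F.
C = (1/C₁ + 1/C₂)⁻¹ = 2.63×10⁻¹¹ F.
U = ½CV² = ½ × 2.63×10⁻¹¹ × (1770)² = 4.12×10⁻⁵ J.

41.2 μJ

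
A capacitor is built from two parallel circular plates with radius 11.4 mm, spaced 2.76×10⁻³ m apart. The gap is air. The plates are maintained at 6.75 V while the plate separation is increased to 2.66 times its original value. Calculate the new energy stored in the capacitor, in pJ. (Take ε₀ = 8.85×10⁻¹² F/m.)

A = π(11.4 mm)² = 4.08×10⁻⁴ m².
Initially C₁ = ε₀A/d = 8.85×10⁻¹² × 4.08×10⁻⁴ / 2.76×10⁻³ = 1.31×10⁻¹² F.
U₁ = 2.98×10⁻¹¹ J.
Battery connected ⇒ V is held fixed. C₂ = 0.376 C₁ and U = ½CV², so U₂/U₁ = C₂/C₁ = 0.376.
U₂ = 0.376 × 2.98×10⁻¹¹ = 1.12×10⁻¹¹ J.

11.2 pJ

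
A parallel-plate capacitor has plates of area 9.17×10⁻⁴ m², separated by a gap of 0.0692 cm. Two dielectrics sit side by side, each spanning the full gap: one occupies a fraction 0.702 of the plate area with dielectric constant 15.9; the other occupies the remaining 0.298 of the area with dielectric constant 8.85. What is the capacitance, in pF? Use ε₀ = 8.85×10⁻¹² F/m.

Side-by-side slabs ⇒ two capacitors in parallel, each spanning the full gap.
C₁ = κ₁ε₀A₁/d = 15.9 × 8.85×10⁻¹² × 6.44×10⁻⁴ / 6.92×10⁻⁴ = 1.31×10⁻¹⁰ F.
C₂ = κ₂ε₀A₂/d = 8.85 × 8.85×10⁻¹² × 2.73×10⁻⁴ / 6.92×10⁻⁴ = 3.09×10⁻¹¹ F.
C = C₁ + C₂ = 1.62×10⁻¹⁰ F.

C ≈ 162 pF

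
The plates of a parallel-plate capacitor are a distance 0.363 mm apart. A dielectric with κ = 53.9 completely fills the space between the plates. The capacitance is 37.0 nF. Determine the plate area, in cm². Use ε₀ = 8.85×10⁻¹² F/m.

A ≈ 282 cm²

A = Cd/(κε₀) = 3.70×10⁻⁸ × 3.63×10⁻⁴ / (53.9 × 8.85×10⁻¹²) = 2.82×10⁻² m².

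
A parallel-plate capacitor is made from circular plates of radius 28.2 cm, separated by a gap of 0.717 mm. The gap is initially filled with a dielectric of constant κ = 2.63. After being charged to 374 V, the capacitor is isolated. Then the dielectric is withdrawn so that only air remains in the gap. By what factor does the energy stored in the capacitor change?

U₂/U₁ ≈ 2.63

Isolated ⇒ Q is held fixed.
C₂ = 0.380 C₁ and U = Q²/(2C), so U₂/U₁ = C₁/C₂ = 2.63.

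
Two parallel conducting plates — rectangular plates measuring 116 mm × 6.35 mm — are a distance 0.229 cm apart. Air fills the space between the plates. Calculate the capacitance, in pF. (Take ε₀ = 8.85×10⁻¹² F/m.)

C ≈ 2.85 pF

A = 116 × 6.35 mm² = 7.37×10⁻⁴ m².
C = ε₀A/d = 8.85×10⁻¹² × 7.37×10⁻⁴ / 2.29×10⁻³ = 2.85×10⁻¹² F.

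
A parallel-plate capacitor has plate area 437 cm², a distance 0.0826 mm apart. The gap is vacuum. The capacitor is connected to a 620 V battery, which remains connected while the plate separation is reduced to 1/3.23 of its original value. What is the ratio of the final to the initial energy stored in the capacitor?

Battery connected ⇒ V is held fixed.
C₂ = 3.23 C₁ and U = ½CV², so U₂/U₁ = C₂/C₁ = 3.23.

3.23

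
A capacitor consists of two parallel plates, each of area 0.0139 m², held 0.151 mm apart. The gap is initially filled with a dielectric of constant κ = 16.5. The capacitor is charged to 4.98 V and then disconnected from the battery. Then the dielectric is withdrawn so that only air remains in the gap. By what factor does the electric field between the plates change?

16.5

Isolated ⇒ Q is held fixed.
V₂ = Q/C₂ = V₁/0.0606; E = V/d, so E₂/E₁ = (V₂/V₁)(d₁/d₂) = 16.5.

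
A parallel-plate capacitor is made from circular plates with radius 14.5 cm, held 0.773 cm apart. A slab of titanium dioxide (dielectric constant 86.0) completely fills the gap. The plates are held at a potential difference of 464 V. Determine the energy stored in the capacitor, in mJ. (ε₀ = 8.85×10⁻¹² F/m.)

0.700 mJ

A = π(14.5 cm)² = 6.61×10⁻² m².
C = κε₀A/d = 86.0 × 8.85×10⁻¹² × 6.61×10⁻² / 7.73×10⁻³ = 6.50×10⁻⁹ F.
U = ½CV² = ½ × 6.50×10⁻⁹ × (464)² = 7.00×10⁻⁴ J.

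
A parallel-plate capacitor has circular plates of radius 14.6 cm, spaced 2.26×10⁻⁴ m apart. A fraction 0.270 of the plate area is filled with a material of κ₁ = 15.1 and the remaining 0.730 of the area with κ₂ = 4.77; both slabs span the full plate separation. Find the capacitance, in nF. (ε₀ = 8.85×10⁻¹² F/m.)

C ≈ 19.8 nF

A = π(14.6 cm)² = 6.70×10⁻² m².
Side-by-side slabs ⇒ two capacitors in parallel, each spanning the full gap.
C₁ = κ₁ε₀A₁/d = 15.1 × 8.85×10⁻¹² × 1.81×10⁻² / 2.26×10⁻⁴ = 1.07×10⁻⁸ F.
C₂ = κ₂ε₀A₂/d = 4.77 × 8.85×10⁻¹² × 4.89×10⁻² / 2.26×10⁻⁴ = 9.13×10⁻⁹ F.
C = C₁ + C₂ = 1.98×10⁻⁸ F.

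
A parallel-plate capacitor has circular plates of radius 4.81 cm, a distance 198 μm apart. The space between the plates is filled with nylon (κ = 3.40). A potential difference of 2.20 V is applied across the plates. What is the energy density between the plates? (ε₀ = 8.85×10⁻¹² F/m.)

E = V/d = 2.20 / 1.98×10⁻⁴ = 1.11×10⁴ V/m.
u = ½κε₀E² = ½ × 3.40 × 8.85×10⁻¹² × (1.11×10⁴)² = 1.86×10⁻³ J/m³.

1.86 mJ/m³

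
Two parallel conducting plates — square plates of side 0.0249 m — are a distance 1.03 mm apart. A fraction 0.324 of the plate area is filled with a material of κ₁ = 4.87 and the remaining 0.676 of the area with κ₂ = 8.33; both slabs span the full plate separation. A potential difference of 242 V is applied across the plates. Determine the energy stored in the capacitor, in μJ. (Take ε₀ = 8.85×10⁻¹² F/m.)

U ≈ 1.12 μJ

A = (0.0249 m)² = 6.20×10⁻⁴ m².
Side-by-side slabs ⇒ two capacitors in parallel, each spanning the full gap.
C₁ = κ₁ε₀A₁/d = 4.87 × 8.85×10⁻¹² × 2.01×10⁻⁴ / 1.03×10⁻³ = 8.41×10⁻¹² F.
C₂ = κ₂ε₀A₂/d = 8.33 × 8.85×10⁻¹² × 4.19×10⁻⁴ / 1.03×10⁻³ = 3.00×10⁻¹¹ F.
C = C₁ + C₂ = 3.84×10⁻¹¹ F.
U = ½CV² = ½ × 3.84×10⁻¹¹ × (242)² = 1.12×10⁻⁶ J.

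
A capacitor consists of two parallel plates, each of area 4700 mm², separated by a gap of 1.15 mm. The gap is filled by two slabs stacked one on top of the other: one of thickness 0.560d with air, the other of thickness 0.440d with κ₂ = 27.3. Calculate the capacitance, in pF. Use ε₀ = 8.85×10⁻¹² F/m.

62.8 pF

A = 4700 mm² = 4.70×10⁻³ m².
Stacked slabs ⇒ two capacitors in series, each with the full plate area.
C₁ = κ₁ε₀A/d₁ = 1.00 × 8.85×10⁻¹² × 4.70×10⁻³ / 6.44×10⁻⁴ = 6.46×10⁻¹¹ F.
C₂ = κ₂ε₀A/d₂ = 27.3 × 8.85×10⁻¹² × 4.70×10⁻³ / 5.06×10⁻⁴ = 2.24×10⁻⁹ F.
C = (1/C₁ + 1/C₂)⁻¹ = 6.28×10⁻¹¹ F.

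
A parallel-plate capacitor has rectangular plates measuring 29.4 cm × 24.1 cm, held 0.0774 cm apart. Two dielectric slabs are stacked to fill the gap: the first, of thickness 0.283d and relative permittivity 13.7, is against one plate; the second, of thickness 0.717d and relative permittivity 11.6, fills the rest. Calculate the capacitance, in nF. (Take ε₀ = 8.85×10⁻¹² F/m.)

A = 29.4 × 24.1 cm² = 7.09×10⁻² m².
Stacked slabs ⇒ two capacitors in series, each with the full plate area.
C₁ = κ₁ε₀A/d₁ = 13.7 × 8.85×10⁻¹² × 7.09×10⁻² / 2.19×10⁻⁴ = 3.92×10⁻⁸ F.
C₂ = κ₂ε₀A/d₂ = 11.6 × 8.85×10⁻¹² × 7.09×10⁻² / 5.55×10⁻⁴ = 1.31×10⁻⁸ F.
C = (1/C₁ + 1/C₂)⁻¹ = 9.82×10⁻⁹ F.

9.82 nF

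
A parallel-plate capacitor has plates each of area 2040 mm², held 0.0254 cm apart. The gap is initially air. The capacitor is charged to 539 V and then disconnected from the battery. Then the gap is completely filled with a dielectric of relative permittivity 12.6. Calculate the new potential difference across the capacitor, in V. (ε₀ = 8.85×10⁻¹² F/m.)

A = 2040 mm² = 2.04×10⁻³ m².
Initially C₁ = ε₀A/d = 8.85×10⁻¹² × 2.04×10⁻³ / 2.54×10⁻⁴ = 7.11×10⁻¹¹ F.
V₁ = 5.39×10² V.
Isolated ⇒ Q is held fixed. C₂ = 12.6 C₁ and V = Q/C, so V₂/V₁ = C₁/C₂ = 0.0794.
V₂ = 0.0794 × 5.39×10² = 42.8 V.

42.8 V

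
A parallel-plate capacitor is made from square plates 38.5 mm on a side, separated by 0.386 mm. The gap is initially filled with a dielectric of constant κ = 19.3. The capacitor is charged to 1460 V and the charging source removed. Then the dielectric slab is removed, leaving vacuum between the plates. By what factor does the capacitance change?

C = κε₀A/d scales with κ, so C₂/C₁ = 1/κ = 1/19.3 = 0.0518.

0.0518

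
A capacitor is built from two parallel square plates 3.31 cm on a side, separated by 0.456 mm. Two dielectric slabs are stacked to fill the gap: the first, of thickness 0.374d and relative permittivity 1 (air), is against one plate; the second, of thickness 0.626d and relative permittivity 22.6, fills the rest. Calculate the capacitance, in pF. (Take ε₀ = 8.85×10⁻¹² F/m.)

C ≈ 52.9 pF

A = (3.31 cm)² = 1.10×10⁻³ m².
Stacked slabs ⇒ two capacitors in series, each with the full plate area.
C₁ = κ₁ε₀A/d₁ = 1.00 × 8.85×10⁻¹² × 1.10×10⁻³ / 1.71×10⁻⁴ = 5.69×10⁻¹¹ F.
C₂ = κ₂ε₀A/d₂ = 22.6 × 8.85×10⁻¹² × 1.10×10⁻³ / 2.85×10⁻⁴ = 7.68×10⁻¹⁰ F.
C = (1/C₁ + 1/C₂)⁻¹ = 5.29×10⁻¹¹ F.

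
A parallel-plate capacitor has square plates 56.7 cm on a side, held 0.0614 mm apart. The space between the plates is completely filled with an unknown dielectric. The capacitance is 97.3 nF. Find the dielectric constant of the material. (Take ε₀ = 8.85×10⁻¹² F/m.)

A = (56.7 cm)² = 0.321 m².
κ = Cd/(ε₀A) = 9.73×10⁻⁸ × 6.14×10⁻⁵ / (8.85×10⁻¹² × 0.321) = 2.10.

2.10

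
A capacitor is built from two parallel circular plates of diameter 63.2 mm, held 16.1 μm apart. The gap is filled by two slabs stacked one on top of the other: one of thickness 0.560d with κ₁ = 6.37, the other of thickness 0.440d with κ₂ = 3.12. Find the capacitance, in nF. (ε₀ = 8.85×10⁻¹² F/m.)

C ≈ 7.53 nF

A = π(63.2/2 mm)² = 3.14×10⁻³ m².
Stacked slabs ⇒ two capacitors in series, each with the full plate area.
C₁ = κ₁ε₀A/d₁ = 6.37 × 8.85×10⁻¹² × 3.14×10⁻³ / 9.02×10⁻⁶ = 1.96×10⁻⁸ F.
C₂ = κ₂ε₀A/d₂ = 3.12 × 8.85×10⁻¹² × 3.14×10⁻³ / 7.08×10⁻⁶ = 1.22×10⁻⁸ F.
C = (1/C₁ + 1/C₂)⁻¹ = 7.53×10⁻⁹ F.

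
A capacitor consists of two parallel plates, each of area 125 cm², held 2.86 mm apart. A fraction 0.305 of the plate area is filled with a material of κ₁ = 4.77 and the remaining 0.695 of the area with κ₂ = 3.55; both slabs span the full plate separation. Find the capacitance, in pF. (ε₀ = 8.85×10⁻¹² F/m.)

C ≈ 152 pF

A = 125 cm² = 1.25×10⁻² m².
Side-by-side slabs ⇒ two capacitors in parallel, each spanning the full gap.
C₁ = κ₁ε₀A₁/d = 4.77 × 8.85×10⁻¹² × 3.81×10⁻³ / 2.86×10⁻³ = 5.63×10⁻¹¹ F.
C₂ = κ₂ε₀A₂/d = 3.55 × 8.85×10⁻¹² × 8.69×10⁻³ / 2.86×10⁻³ = 9.54×10⁻¹¹ F.
C = C₁ + C₂ = 1.52×10⁻¹⁰ F.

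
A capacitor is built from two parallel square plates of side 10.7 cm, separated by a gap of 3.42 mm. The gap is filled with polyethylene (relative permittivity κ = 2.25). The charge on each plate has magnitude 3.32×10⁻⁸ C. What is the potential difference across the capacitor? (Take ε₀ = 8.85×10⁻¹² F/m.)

A = (10.7 cm)² = 1.14×10⁻² m².
C = κε₀A/d = 2.25 × 8.85×10⁻¹² × 1.14×10⁻² / 3.42×10⁻³ = 6.67×10⁻¹¹ F.
V = Q/C = 3.32×10⁻⁸ / 6.67×10⁻¹¹ = 4.98×10² V.

498 V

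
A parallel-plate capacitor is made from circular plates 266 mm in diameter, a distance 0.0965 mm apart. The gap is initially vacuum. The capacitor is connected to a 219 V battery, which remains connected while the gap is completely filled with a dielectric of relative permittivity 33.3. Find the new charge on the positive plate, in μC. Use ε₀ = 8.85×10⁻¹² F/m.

37.2 μC

A = π(266/2 mm)² = 5.56×10⁻² m².
Initially C₁ = ε₀A/d = 8.85×10⁻¹² × 5.56×10⁻² / 9.65×10⁻⁵ = 5.10×10⁻⁹ F.
Q₁ = 1.12×10⁻⁶ C.
Battery connected ⇒ V is held fixed. C₂ = 33.3 C₁ and Q = CV, so Q₂/Q₁ = C₂/C₁ = 33.3.
Q₂ = 33.3 × 1.12×10⁻⁶ = 3.72×10⁻⁵ C.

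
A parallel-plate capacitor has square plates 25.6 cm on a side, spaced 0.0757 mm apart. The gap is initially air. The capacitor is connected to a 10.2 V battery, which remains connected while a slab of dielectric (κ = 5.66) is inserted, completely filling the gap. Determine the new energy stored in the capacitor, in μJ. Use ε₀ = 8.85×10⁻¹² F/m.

A = (25.6 cm)² = 6.55×10⁻² m².
Initially C₁ = ε₀A/d = 8.85×10⁻¹² × 6.55×10⁻² / 7.57×10⁻⁵ = 7.66×10⁻⁹ F.
U₁ = 3.99×10⁻⁷ J.
Battery connected ⇒ V is held fixed. C₂ = 5.66 C₁ and U = ½CV², so U₂/U₁ = C₂/C₁ = 5.66.
U₂ = 5.66 × 3.99×10⁻⁷ = 2.26×10⁻⁶ J.

U ≈ 2.26 μJ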